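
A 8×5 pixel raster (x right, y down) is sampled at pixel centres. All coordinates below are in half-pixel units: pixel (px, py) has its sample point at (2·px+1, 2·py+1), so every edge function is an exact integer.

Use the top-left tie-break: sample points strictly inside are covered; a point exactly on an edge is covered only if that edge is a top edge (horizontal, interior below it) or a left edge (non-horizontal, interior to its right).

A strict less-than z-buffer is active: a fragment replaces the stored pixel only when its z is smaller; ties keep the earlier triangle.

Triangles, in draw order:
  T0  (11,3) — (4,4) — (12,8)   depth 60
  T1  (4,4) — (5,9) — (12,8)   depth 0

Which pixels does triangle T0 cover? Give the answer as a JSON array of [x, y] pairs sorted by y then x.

T0:
  2·area = 36  (B↔C swapped to make it positive)
  edge (11, 3)→(12, 8): d=(1,5) right/bottom  bias=-1
  edge (12, 8)→(4, 4): d=(-8,-4) top-left  bias=+0
  edge (4, 4)→(11, 3): d=(7,-1) top-left  bias=+0
    (5,1)@(11, 3): e=[0,36,0] → ·  [on edge]
    (3,2)@(7, 5): e=[22,4,10] → #
    (4,2)@(9, 5): e=[12,12,12] → #
    (5,2)@(11, 5): e=[2,20,14] → #
    (6,2)@(13, 5): e=[-8,28,16] → ·
    (3,3)@(7, 7): e=[24,-12,24] → ·
    (4,3)@(9, 7): e=[14,-4,26] → ·
    (5,3)@(11, 7): e=[4,4,28] → #
    (6,3)@(13, 7): e=[-6,12,30] → ·
    (5,4)@(11, 9): e=[6,-12,42] → ·
  covered (4 px):
    · · · · · · · ·
    · · · · · · · ·
    · · · # # # · ·
    · · · · · # · ·
    · · · · · · · ·
T1:
  2·area = 36  (B↔C swapped to make it positive)
  edge (4, 4)→(12, 8): d=(8,4) right/bottom  bias=-1
  edge (12, 8)→(5, 9): d=(-7,1) right/bottom  bias=-1
  edge (5, 9)→(4, 4): d=(-1,-5) top-left  bias=+0
    (2,2)@(5, 5): e=[4,28,4] → #
    (3,2)@(7, 5): e=[-4,26,14] → ·
    (2,3)@(5, 7): e=[20,14,2] → #
    (3,3)@(7, 7): e=[12,12,12] → #
    (4,3)@(9, 7): e=[4,10,22] → #
    (5,3)@(11, 7): e=[-4,8,32] → ·
    (2,4)@(5, 9): e=[36,0,0] → ·  [on edge]
    (3,4)@(7, 9): e=[28,-2,10] → ·
    (4,4)@(9, 9): e=[20,-4,20] → ·
  covered (4 px):
    · · · · · · · ·
    · · · · · · · ·
    · · # · · · · ·
    · · # # # · · ·
    · · · · · · · ·

Answer: [[3,2],[4,2],[5,2],[5,3]]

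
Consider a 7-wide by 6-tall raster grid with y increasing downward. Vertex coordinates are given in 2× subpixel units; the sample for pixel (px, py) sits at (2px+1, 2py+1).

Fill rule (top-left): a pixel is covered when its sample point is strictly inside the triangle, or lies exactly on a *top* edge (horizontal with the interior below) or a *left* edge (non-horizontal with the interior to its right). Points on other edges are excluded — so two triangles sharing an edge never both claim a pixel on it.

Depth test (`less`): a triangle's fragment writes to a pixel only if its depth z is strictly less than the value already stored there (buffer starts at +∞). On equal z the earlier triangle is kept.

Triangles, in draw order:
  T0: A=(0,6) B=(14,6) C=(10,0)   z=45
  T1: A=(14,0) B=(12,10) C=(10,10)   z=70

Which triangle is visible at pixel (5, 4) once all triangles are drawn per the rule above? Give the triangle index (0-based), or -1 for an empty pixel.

T0:
  2·area = 84  (B↔C swapped to make it positive)
  edge (0, 6)→(10, 0): d=(10,-6) top-left  bias=+0
  edge (10, 0)→(14, 6): d=(4,6) right/bottom  bias=-1
  edge (14, 6)→(0, 6): d=(-14,0) right/bottom  bias=-1
    (4,0)@(9, 1): e=[4,10,70] → █
    (5,0)@(11, 1): e=[16,-2,70] → ·
    (2,1)@(5, 3): e=[0,42,42] → █  [on edge]
    (3,1)@(7, 3): e=[12,30,42] → █
    (5,1)@(11, 3): e=[36,6,42] → █
    (6,1)@(13, 3): e=[48,-6,42] → ·
    (1,2)@(3, 5): e=[8,62,14] → █
    (6,2)@(13, 5): e=[68,2,14] → █
    (1,3)@(3, 7): e=[28,70,-14] → ·
    (2,3)@(5, 7): e=[40,58,-14] → ·
    (3,3)@(7, 7): e=[52,46,-14] → ·
    (4,3)@(9, 7): e=[64,34,-14] → ·
  covered (11 px):
    · · · · █ · ·
    · · █ █ █ █ ·
    · █ █ █ █ █ █
    · · · · · · ·
    · · · · · · ·
    · · · · · · ·
T1:
  2·area = 20
  edge (14, 0)→(12, 10): d=(-2,10) right/bottom  bias=-1
  edge (12, 10)→(10, 10): d=(-2,0) right/bottom  bias=-1
  edge (10, 10)→(14, 0): d=(4,-10) top-left  bias=+0
    (6,1)@(13, 3): e=[4,14,2] → █
    (6,2)@(13, 5): e=[0,10,10] → ·  [on edge]
    (5,4)@(11, 9): e=[12,2,6] → █
    (6,4)@(13, 9): e=[-8,2,26] → ·
    (5,5)@(11, 11): e=[8,-2,14] → ·
  covered (2 px):
    · · · · · · ·
    · · · · · · █
    · · · · · · ·
    · · · · · · ·
    · · · · · █ ·
    · · · · · · ·

Z-buffer (winner per pixel, '.' = empty):
  . . . . 0 . .
  . . 0 0 0 0 1
  . 0 0 0 0 0 0
  . . . . . . .
  . . . . . 1 .
  . . . . . . .

Final: 1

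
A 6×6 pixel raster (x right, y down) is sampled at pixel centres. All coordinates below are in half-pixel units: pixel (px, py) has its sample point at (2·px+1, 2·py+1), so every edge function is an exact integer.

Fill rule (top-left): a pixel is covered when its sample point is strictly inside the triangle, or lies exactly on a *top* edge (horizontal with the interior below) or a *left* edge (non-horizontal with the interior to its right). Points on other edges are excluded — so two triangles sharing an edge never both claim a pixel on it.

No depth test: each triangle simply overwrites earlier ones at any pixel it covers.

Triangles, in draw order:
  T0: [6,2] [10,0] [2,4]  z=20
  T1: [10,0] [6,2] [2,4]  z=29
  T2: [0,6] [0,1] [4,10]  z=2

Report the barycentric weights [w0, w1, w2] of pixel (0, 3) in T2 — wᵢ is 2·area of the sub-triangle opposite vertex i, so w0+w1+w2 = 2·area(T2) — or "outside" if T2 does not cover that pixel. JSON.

T0:
  degenerate (2·area = 0) — covers nothing
T1:
  degenerate (2·area = 0) — covers nothing
T2:
  2·area = 20
  edge (0, 6)→(0, 1): d=(0,-5) top-left  bias=+0
  edge (0, 1)→(4, 10): d=(4,9) right/bottom  bias=-1
  edge (4, 10)→(0, 6): d=(-4,-4) top-left  bias=+0
    (0,2)@(1, 5): e=[5,7,8] → #
    (1,2)@(3, 5): e=[15,-11,16] → ·
    (0,3)@(1, 7): e=[5,15,0] → #  [on edge]
    (1,3)@(3, 7): e=[15,-3,8] → ·
    (0,4)@(1, 9): e=[5,23,-8] → ·
    (1,4)@(3, 9): e=[15,5,0] → #  [on edge]
    (2,4)@(5, 9): e=[25,-13,8] → ·
    (1,5)@(3, 11): e=[15,13,-8] → ·
    (2,5)@(5, 11): e=[25,-5,0] → ·  [on edge]
  covered (3 px):
    · · · · · ·
    · · · · · ·
    # · · · · ·
    # · · · · ·
    · # · · · ·
    · · · · · ·

Answer: [15,0,5]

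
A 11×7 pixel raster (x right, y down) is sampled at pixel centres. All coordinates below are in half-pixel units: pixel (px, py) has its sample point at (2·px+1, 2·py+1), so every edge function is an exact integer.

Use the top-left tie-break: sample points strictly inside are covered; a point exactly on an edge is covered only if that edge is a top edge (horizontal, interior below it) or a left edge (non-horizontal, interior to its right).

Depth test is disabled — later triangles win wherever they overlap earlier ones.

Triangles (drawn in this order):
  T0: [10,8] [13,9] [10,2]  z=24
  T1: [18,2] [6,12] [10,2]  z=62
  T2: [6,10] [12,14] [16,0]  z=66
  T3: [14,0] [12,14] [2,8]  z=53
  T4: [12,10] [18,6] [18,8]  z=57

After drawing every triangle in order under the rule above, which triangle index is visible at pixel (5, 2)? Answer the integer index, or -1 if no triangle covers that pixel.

T0:
  2·area = 18  (B↔C swapped to make it positive)
  edge (10, 8)→(10, 2): d=(0,-6) top-left  bias=+0
  edge (10, 2)→(13, 9): d=(3,7) right/bottom  bias=-1
  edge (13, 9)→(10, 8): d=(-3,-1) top-left  bias=+0
    (0,2)@(1, 5): e=[-54,72,0] → ·  [on edge]
    (5,2)@(11, 5): e=[6,2,10] → █
    (6,2)@(13, 5): e=[18,-12,12] → ·
    (3,3)@(7, 7): e=[-18,36,0] → ·  [on edge]
    (5,3)@(11, 7): e=[6,8,4] → █
    (6,3)@(13, 7): e=[18,-6,6] → ·
    (5,4)@(11, 9): e=[6,14,-2] → ·
    (6,4)@(13, 9): e=[18,0,0] → ·  [on edge]
    (9,5)@(19, 11): e=[54,-36,0] → ·  [on edge]
  covered (2 px):
    · · · · · · · · · · ·
    · · · · · · · · · · ·
    · · · · · █ · · · · ·
    · · · · · █ · · · · ·
    · · · · · · · · · · ·
    · · · · · · · · · · ·
    · · · · · · · · · · ·
T1:
  2·area = 80
  edge (18, 2)→(6, 12): d=(-12,10) right/bottom  bias=-1
  edge (6, 12)→(10, 2): d=(4,-10) top-left  bias=+0
  edge (10, 2)→(18, 2): d=(8,0) top-left  bias=+0
    (5,1)@(11, 3): e=[58,14,8] → █
    (6,1)@(13, 3): e=[38,34,8] → █
    (7,1)@(15, 3): e=[18,54,8] → █
    (8,1)@(17, 3): e=[-2,74,8] → ·
    (4,2)@(9, 5): e=[54,2,24] → █
    (7,2)@(15, 5): e=[-6,62,24] → ·
    (4,3)@(9, 7): e=[30,10,40] → █
    (6,3)@(13, 7): e=[-10,50,40] → ·
    (4,4)@(9, 9): e=[6,18,56] → █
    (5,4)@(11, 9): e=[-14,38,56] → ·
    (3,5)@(7, 11): e=[2,6,72] → █
    (4,5)@(9, 11): e=[-18,26,72] → ·
  covered (10 px):
    · · · · · · · · · · ·
    · · · · · █ █ █ · · ·
    · · · · █ █ █ · · · ·
    · · · · █ █ · · · · ·
    · · · · █ · · · · · ·
    · · · █ · · · · · · ·
    · · · · · · · · · · ·
T2:
  2·area = 100  (B↔C swapped to make it positive)
  edge (6, 10)→(16, 0): d=(10,-10) top-left  bias=+0
  edge (16, 0)→(12, 14): d=(-4,14) right/bottom  bias=-1
  edge (12, 14)→(6, 10): d=(-6,-4) top-left  bias=+0
    (7,0)@(15, 1): e=[0,10,90] → █  [on edge]
    (8,0)@(17, 1): e=[20,-18,98] → ·
    (6,1)@(13, 3): e=[0,30,70] → █  [on edge]
    (8,1)@(17, 3): e=[40,-26,86] → ·
    (5,2)@(11, 5): e=[0,50,50] → █  [on edge]
    (7,2)@(15, 5): e=[40,-6,66] → ·
    (4,3)@(9, 7): e=[0,70,30] → █  [on edge]
    (7,3)@(15, 7): e=[60,-14,54] → ·
    (3,4)@(7, 9): e=[0,90,10] → █  [on edge]
    (7,4)@(15, 9): e=[80,-22,42] → ·
    (2,5)@(5, 11): e=[0,110,-10] → ·  [on edge]
    (3,5)@(7, 11): e=[20,82,-2] → ·
    (1,6)@(3, 13): e=[0,130,-30] → ·  [on edge]
  covered (15 px):
    · · · · · · · █ · · ·
    · · · · · · █ █ · · ·
    · · · · · █ █ · · · ·
    · · · · █ █ █ · · · ·
    · · · █ █ █ █ · · · ·
    · · · · █ █ · · · · ·
    · · · · · █ · · · · ·
T3:
  2·area = 152
  edge (14, 0)→(12, 14): d=(-2,14) right/bottom  bias=-1
  edge (12, 14)→(2, 8): d=(-10,-6) top-left  bias=+0
  edge (2, 8)→(14, 0): d=(12,-8) top-left  bias=+0
    (6,0)@(13, 1): e=[12,136,4] → █
    (7,0)@(15, 1): e=[-16,148,20] → ·
    (5,1)@(11, 3): e=[36,104,12] → █
    (7,1)@(15, 3): e=[-20,128,44] → ·
    (3,2)@(7, 5): e=[88,60,4] → █
    (4,2)@(9, 5): e=[60,72,20] → █
    (7,2)@(15, 5): e=[-24,108,68] → ·
    (2,3)@(5, 7): e=[112,28,12] → █
    (6,3)@(13, 7): e=[0,76,76] → ·  [on edge]
    (2,4)@(5, 9): e=[108,8,36] → █
    (6,4)@(13, 9): e=[-4,56,100] → ·
    (2,5)@(5, 11): e=[104,-12,60] → ·
    (3,5)@(7, 11): e=[76,0,76] → █  [on edge]
  covered (19 px):
    · · · · · · █ · · · ·
    · · · · · █ █ · · · ·
    · · · █ █ █ █ · · · ·
    · · █ █ █ █ · · · · ·
    · · █ █ █ █ · · · · ·
    · · · █ █ █ · · · · ·
    · · · · · █ · · · · ·
T4:
  2·area = 12
  edge (12, 10)→(18, 6): d=(6,-4) top-left  bias=+0
  edge (18, 6)→(18, 8): d=(0,2) right/bottom  bias=-1
  edge (18, 8)→(12, 10): d=(-6,2) right/bottom  bias=-1
    (8,3)@(17, 7): e=[2,2,8] → █
    (9,3)@(19, 7): e=[10,-2,4] → ·
    (10,3)@(21, 7): e=[18,-6,0] → ·  [on edge]
    (7,4)@(15, 9): e=[6,6,0] → ·  [on edge]
    (8,4)@(17, 9): e=[14,2,-4] → ·
    (4,5)@(9, 11): e=[-6,18,0] → ·  [on edge]
    (1,6)@(3, 13): e=[-18,30,0] → ·  [on edge]
  covered (1 px):
    · · · · · · · · · · ·
    · · · · · · · · · · ·
    · · · · · · · · · · ·
    · · · · · · · · █ · ·
    · · · · · · · · · · ·
    · · · · · · · · · · ·
    · · · · · · · · · · ·

Z-buffer (winner per pixel, '.' = empty):
  . . . . . . 3 2 . . .
  . . . . . 3 3 2 . . .
  . . . 3 3 3 3 . . . .
  . . 3 3 3 3 2 . 4 . .
  . . 3 3 3 3 2 . . . .
  . . . 3 3 3 . . . . .
  . . . . . 3 . . . . .

Result: 3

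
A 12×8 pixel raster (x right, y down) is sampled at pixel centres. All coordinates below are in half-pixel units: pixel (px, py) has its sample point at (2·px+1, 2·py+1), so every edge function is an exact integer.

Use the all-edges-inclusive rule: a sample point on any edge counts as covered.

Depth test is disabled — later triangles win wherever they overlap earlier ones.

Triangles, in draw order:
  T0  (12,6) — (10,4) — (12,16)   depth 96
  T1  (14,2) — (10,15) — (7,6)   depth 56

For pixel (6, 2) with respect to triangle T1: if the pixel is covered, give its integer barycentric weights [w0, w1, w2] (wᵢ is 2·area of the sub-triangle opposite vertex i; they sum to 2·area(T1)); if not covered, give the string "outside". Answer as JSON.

T0:
  2·area = 20  (B↔C swapped to make it positive)
  edge (12, 6)→(12, 16): d=(0,10) inclusive
  edge (12, 16)→(10, 4): d=(-2,-12) inclusive
  edge (10, 4)→(12, 6): d=(2,2) inclusive
    (3,0)@(7, 1): e=[50,-30,0] → ·  [on edge]
    (4,1)@(9, 3): e=[30,-10,0] → ·  [on edge]
    (5,2)@(11, 5): e=[10,10,0] → █  [on edge]
    (6,2)@(13, 5): e=[-10,34,-4] → ·
    (5,3)@(11, 7): e=[10,6,4] → █
    (6,3)@(13, 7): e=[-10,30,0] → ·  [on edge]
    (5,4)@(11, 9): e=[10,2,8] → █
    (6,4)@(13, 9): e=[-10,26,4] → ·
    (7,4)@(15, 9): e=[-30,50,0] → ·  [on edge]
    (5,5)@(11, 11): e=[10,-2,12] → ·
    (8,5)@(17, 11): e=[-50,70,0] → ·  [on edge]
    (9,6)@(19, 13): e=[-70,90,0] → ·  [on edge]
    (10,7)@(21, 15): e=[-90,110,0] → ·  [on edge]
  covered (3 px):
    · · · · · · · · · · · ·
    · · · · · · · · · · · ·
    · · · · · █ · · · · · ·
    · · · · · █ · · · · · ·
    · · · · · █ · · · · · ·
    · · · · · · · · · · · ·
    · · · · · · · · · · · ·
    · · · · · · · · · · · ·
T1:
  2·area = 75
  edge (14, 2)→(10, 15): d=(-4,13) inclusive
  edge (10, 15)→(7, 6): d=(-3,-9) inclusive
  edge (7, 6)→(14, 2): d=(7,-4) inclusive
    (6,1)@(13, 3): e=[9,63,3] → █
    (7,1)@(15, 3): e=[-17,81,11] → ·
    (4,2)@(9, 5): e=[53,21,1] → █
    (5,2)@(11, 5): e=[27,39,9] → █
    (7,2)@(15, 5): e=[-25,75,25] → ·
    (4,3)@(9, 7): e=[45,15,15] → █
    (6,3)@(13, 7): e=[-7,51,31] → ·
    (4,4)@(9, 9): e=[37,9,29] → █
    (6,4)@(13, 9): e=[-15,45,45] → ·
    (4,5)@(9, 11): e=[29,3,43] → █
    (6,5)@(13, 11): e=[-23,39,59] → ·
    (4,6)@(9, 13): e=[21,-3,57] → ·
  covered (10 px):
    · · · · · · · · · · · ·
    · · · · · · █ · · · · ·
    · · · · █ █ █ · · · · ·
    · · · · █ █ · · · · · ·
    · · · · █ █ · · · · · ·
    · · · · █ █ · · · · · ·
    · · · · · · · · · · · ·
    · · · · · · · · · · · ·

Answer: [57,17,1]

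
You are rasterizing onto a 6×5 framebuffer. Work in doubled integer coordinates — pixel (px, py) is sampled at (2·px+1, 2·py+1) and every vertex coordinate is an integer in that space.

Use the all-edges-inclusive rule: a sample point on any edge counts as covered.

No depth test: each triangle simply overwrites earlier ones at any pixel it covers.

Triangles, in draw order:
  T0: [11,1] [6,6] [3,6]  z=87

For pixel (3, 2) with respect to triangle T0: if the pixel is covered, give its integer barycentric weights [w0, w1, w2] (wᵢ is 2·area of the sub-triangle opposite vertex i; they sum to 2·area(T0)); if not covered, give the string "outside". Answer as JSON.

T0:
  2·area = 15
  edge (11, 1)→(6, 6): d=(-5,5) inclusive
  edge (6, 6)→(3, 6): d=(-3,0) inclusive
  edge (3, 6)→(11, 1): d=(8,-5) inclusive
    (5,0)@(11, 1): e=[0,15,0] → X  [on edge]
    (4,1)@(9, 3): e=[0,9,6] → X  [on edge]
    (5,1)@(11, 3): e=[-10,9,16] → .
    (2,2)@(5, 5): e=[10,3,2] → X
    (3,2)@(7, 5): e=[0,3,12] → X  [on edge]
    (4,2)@(9, 5): e=[-10,3,22] → .
    (2,3)@(5, 7): e=[0,-3,18] → .  [on edge]
    (3,3)@(7, 7): e=[-10,-3,28] → .
    (1,4)@(3, 9): e=[0,-9,24] → .  [on edge]
  covered (4 px):
    . . . . . X
    . . . . X .
    . . X X . .
    . . . . . .
    . . . . . .

Answer: [3,12,0]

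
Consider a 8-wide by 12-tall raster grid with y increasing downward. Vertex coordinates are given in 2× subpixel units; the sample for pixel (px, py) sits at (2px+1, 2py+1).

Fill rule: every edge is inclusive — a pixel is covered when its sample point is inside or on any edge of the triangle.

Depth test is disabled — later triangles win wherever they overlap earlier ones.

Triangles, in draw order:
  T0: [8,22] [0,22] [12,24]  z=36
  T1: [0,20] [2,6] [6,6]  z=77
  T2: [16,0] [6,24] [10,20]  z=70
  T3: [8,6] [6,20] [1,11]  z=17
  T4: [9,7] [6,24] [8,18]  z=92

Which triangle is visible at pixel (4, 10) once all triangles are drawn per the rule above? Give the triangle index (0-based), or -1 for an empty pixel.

T0:
  2·area = 16  (B↔C swapped to make it positive)
  edge (8, 22)→(12, 24): d=(4,2) inclusive
  edge (12, 24)→(0, 22): d=(-12,-2) inclusive
  edge (0, 22)→(8, 22): d=(8,0) inclusive
    (3,11)@(7, 23): e=[6,2,8] → █
    (4,11)@(9, 23): e=[2,6,8] → █
    (5,11)@(11, 23): e=[-2,10,8] → ·
  covered (2 px):
    · · · · · · · ·
    · · · · · · · ·
    · · · · · · · ·
    · · · · · · · ·
    · · · · · · · ·
    · · · · · · · ·
    · · · · · · · ·
    · · · · · · · ·
    · · · · · · · ·
    · · · · · · · ·
    · · · · · · · ·
    · · · █ █ · · ·
T1:
  2·area = 56
  edge (0, 20)→(2, 6): d=(2,-14) inclusive
  edge (2, 6)→(6, 6): d=(4,0) inclusive
  edge (6, 6)→(0, 20): d=(-6,14) inclusive
    (1,3)@(3, 7): e=[16,4,36] → █
    (2,3)@(5, 7): e=[44,4,8] → █
    (3,3)@(7, 7): e=[72,4,-20] → ·
    (1,4)@(3, 9): e=[20,12,24] → █
    (2,4)@(5, 9): e=[48,12,-4] → ·
    (1,5)@(3, 11): e=[24,20,12] → █
    (2,5)@(5, 11): e=[52,20,-16] → ·
    (0,6)@(1, 13): e=[0,28,28] → █  [on edge]
    (1,6)@(3, 13): e=[28,28,0] → █  [on edge]
    (2,6)@(5, 13): e=[56,28,-28] → ·
    (0,7)@(1, 15): e=[4,36,16] → █
    (1,7)@(3, 15): e=[32,36,-12] → ·
  covered (8 px):
    · · · · · · · ·
    · · · · · · · ·
    · · · · · · · ·
    · █ █ · · · · ·
    · █ · · · · · ·
    · █ · · · · · ·
    █ █ · · · · · ·
    █ · · · · · · ·
    █ · · · · · · ·
    · · · · · · · ·
    · · · · · · · ·
    · · · · · · · ·
T2:
  2·area = 56  (B↔C swapped to make it positive)
  edge (16, 0)→(10, 20): d=(-6,20) inclusive
  edge (10, 20)→(6, 24): d=(-4,4) inclusive
  edge (6, 24)→(16, 0): d=(10,-24) inclusive
    (7,1)@(15, 3): e=[2,48,6] → █
    (7,2)@(15, 5): e=[-10,40,26] → ·
    (6,4)@(13, 9): e=[6,32,18] → █
    (7,4)@(15, 9): e=[-34,24,66] → ·
    (6,5)@(13, 11): e=[-6,24,38] → ·
    (5,6)@(11, 13): e=[22,24,10] → █
    (6,6)@(13, 13): e=[-18,16,58] → ·
    (5,7)@(11, 15): e=[10,16,30] → █
    (6,7)@(13, 15): e=[-30,8,78] → ·
    (7,7)@(15, 15): e=[-70,0,126] → ·  [on edge]
    (4,8)@(9, 17): e=[38,16,2] → █
    (5,8)@(11, 17): e=[-2,8,50] → ·
    (6,8)@(13, 17): e=[-42,0,98] → ·  [on edge]
    (5,9)@(11, 19): e=[-14,0,70] → ·  [on edge]
    (4,10)@(9, 21): e=[14,0,42] → █  [on edge]
    (3,11)@(7, 23): e=[42,0,14] → █  [on edge]
  covered (8 px):
    · · · · · · · ·
    · · · · · · · █
    · · · · · · · ·
    · · · · · · · ·
    · · · · · · █ ·
    · · · · · · · ·
    · · · · · █ · ·
    · · · · · █ · ·
    · · · · █ · · ·
    · · · · █ · · ·
    · · · · █ · · ·
    · · · █ · · · ·
T3:
  2·area = 88
  edge (8, 6)→(6, 20): d=(-2,14) inclusive
  edge (6, 20)→(1, 11): d=(-5,-9) inclusive
  edge (1, 11)→(8, 6): d=(7,-5) inclusive
    (7,0)@(15, 1): e=[-88,176,0] → ·  [on edge]
    (3,3)@(7, 7): e=[12,74,2] → █
    (4,3)@(9, 7): e=[-16,92,12] → ·
    (2,4)@(5, 9): e=[36,46,6] → █
    (4,4)@(9, 9): e=[-20,82,26] → ·
    (0,5)@(1, 11): e=[88,0,0] → █  [on edge]
    (1,5)@(3, 11): e=[60,18,10] → █
    (4,5)@(9, 11): e=[-24,72,40] → ·
    (0,6)@(1, 13): e=[84,-10,14] → ·
    (1,6)@(3, 13): e=[56,8,24] → █
    (3,6)@(7, 13): e=[0,44,44] → █  [on edge]
    (4,6)@(9, 13): e=[-28,62,54] → ·
  covered (12 px):
    · · · · · · · ·
    · · · · · · · ·
    · · · · · · · ·
    · · · █ · · · ·
    · · █ █ · · · ·
    █ █ █ █ · · · ·
    · █ █ █ · · · ·
    · · █ · · · · ·
    · · █ · · · · ·
    · · · · · · · ·
    · · · · · · · ·
    · · · · · · · ·
T4:
  2·area = 16  (B↔C swapped to make it positive)
  edge (9, 7)→(8, 18): d=(-1,11) inclusive
  edge (8, 18)→(6, 24): d=(-2,6) inclusive
  edge (6, 24)→(9, 7): d=(3,-17) inclusive
    (6,1)@(13, 3): e=[-40,0,56] → ·  [on edge]
    (4,3)@(9, 7): e=[0,16,0] → █  [on edge]
    (5,3)@(11, 7): e=[-22,4,34] → ·
    (4,4)@(9, 9): e=[-2,12,6] → ·
    (5,4)@(11, 9): e=[-24,0,40] → ·  [on edge]
    (4,7)@(9, 15): e=[-8,0,24] → ·  [on edge]
    (3,9)@(7, 19): e=[10,4,2] → █
    (4,9)@(9, 19): e=[-12,-8,36] → ·
    (3,10)@(7, 21): e=[8,0,8] → █  [on edge]
    (4,10)@(9, 21): e=[-14,-12,42] → ·
    (3,11)@(7, 23): e=[6,-4,14] → ·
  covered (3 px):
    · · · · · · · ·
    · · · · · · · ·
    · · · · · · · ·
    · · · · █ · · ·
    · · · · · · · ·
    · · · · · · · ·
    · · · · · · · ·
    · · · · · · · ·
    · · · · · · · ·
    · · · █ · · · ·
    · · · █ · · · ·
    · · · · · · · ·

Z-buffer (winner per pixel, '.' = empty):
  . . . . . . . .
  . . . . . . . 2
  . . . . . . . .
  . 1 1 3 4 . . .
  . 1 3 3 . . 2 .
  3 3 3 3 . . . .
  1 3 3 3 . 2 . .
  1 . 3 . . 2 . .
  1 . 3 . 2 . . .
  . . . 4 2 . . .
  . . . 4 2 . . .
  . . . 2 0 . . .

Result: 2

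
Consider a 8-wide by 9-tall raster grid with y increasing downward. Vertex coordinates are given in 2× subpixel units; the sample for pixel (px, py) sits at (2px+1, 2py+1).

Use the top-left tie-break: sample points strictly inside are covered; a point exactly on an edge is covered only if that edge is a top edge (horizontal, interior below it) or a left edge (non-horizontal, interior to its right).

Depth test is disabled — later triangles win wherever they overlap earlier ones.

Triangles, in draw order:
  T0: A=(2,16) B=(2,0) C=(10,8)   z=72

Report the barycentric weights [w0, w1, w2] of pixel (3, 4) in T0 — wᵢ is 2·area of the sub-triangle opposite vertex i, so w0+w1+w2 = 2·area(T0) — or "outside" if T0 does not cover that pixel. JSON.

T0:
  2·area = 128
  edge (2, 16)→(2, 0): d=(0,-16) top-left  bias=+0
  edge (2, 0)→(10, 8): d=(8,8) right/bottom  bias=-1
  edge (10, 8)→(2, 16): d=(-8,8) right/bottom  bias=-1
    (1,0)@(3, 1): e=[16,0,112] → .  [on edge]
    (1,1)@(3, 3): e=[16,16,96] → X
    (2,1)@(5, 3): e=[48,0,80] → .  [on edge]
    (7,1)@(15, 3): e=[208,-80,0] → .  [on edge]
    (1,2)@(3, 5): e=[16,32,80] → X
    (2,2)@(5, 5): e=[48,16,64] → X
    (3,2)@(7, 5): e=[80,0,48] → .  [on edge]
    (6,2)@(13, 5): e=[176,-48,0] → .  [on edge]
    (1,3)@(3, 7): e=[16,48,64] → X
    (3,3)@(7, 7): e=[80,16,32] → X
    (4,3)@(9, 7): e=[112,0,16] → .  [on edge]
    (5,3)@(11, 7): e=[144,-16,0] → .  [on edge]
    (4,4)@(9, 9): e=[112,16,0] → .  [on edge]
    (5,4)@(11, 9): e=[144,0,-16] → .  [on edge]
    (3,5)@(7, 11): e=[80,48,0] → .  [on edge]
    (6,5)@(13, 11): e=[176,0,-48] → .  [on edge]
    (2,6)@(5, 13): e=[48,80,0] → .  [on edge]
    (7,6)@(15, 13): e=[208,0,-80] → .  [on edge]
    (1,7)@(3, 15): e=[16,112,0] → .  [on edge]
    (0,8)@(1, 17): e=[-16,144,0] → .  [on edge]
  covered (12 px):
    . . . . . . . .
    . X . . . . . .
    . X X . . . . .
    . X X X . . . .
    . X X X . . . .
    . X X . . . . .
    . X . . . . . .
    . . . . . . . .
    . . . . . . . .

Result: [32,16,80]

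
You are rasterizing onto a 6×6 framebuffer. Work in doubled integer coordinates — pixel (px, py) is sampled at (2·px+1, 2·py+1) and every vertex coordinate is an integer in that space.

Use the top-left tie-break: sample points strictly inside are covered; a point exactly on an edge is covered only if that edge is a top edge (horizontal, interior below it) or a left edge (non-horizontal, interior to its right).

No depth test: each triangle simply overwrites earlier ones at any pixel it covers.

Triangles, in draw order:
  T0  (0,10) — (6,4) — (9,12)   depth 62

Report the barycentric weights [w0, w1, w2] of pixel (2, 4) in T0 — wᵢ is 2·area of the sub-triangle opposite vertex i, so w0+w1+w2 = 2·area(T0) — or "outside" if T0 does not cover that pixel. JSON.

T0:
  2·area = 66
  edge (0, 10)→(6, 4): d=(6,-6) top-left  bias=+0
  edge (6, 4)→(9, 12): d=(3,8) right/bottom  bias=-1
  edge (9, 12)→(0, 10): d=(-9,-2) top-left  bias=+0
    (4,0)@(9, 1): e=[0,-33,99] → .  [on edge]
    (3,1)@(7, 3): e=[0,-11,77] → .  [on edge]
    (2,2)@(5, 5): e=[0,11,55] → X  [on edge]
    (3,2)@(7, 5): e=[12,-5,59] → .
    (1,3)@(3, 7): e=[0,33,33] → X  [on edge]
    (3,3)@(7, 7): e=[24,1,41] → X
    (4,3)@(9, 7): e=[36,-15,45] → .
    (0,4)@(1, 9): e=[0,55,11] → X  [on edge]
    (4,4)@(9, 9): e=[48,-9,27] → .
    (0,5)@(1, 11): e=[12,61,-7] → .
    (1,5)@(3, 11): e=[24,45,-3] → .
    (2,5)@(5, 11): e=[36,29,1] → X
  covered (10 px):
    . . . . . .
    . . . . . .
    . . X . . .
    . X X X . .
    X X X X . .
    . . X X . .

Final: [23,19,24]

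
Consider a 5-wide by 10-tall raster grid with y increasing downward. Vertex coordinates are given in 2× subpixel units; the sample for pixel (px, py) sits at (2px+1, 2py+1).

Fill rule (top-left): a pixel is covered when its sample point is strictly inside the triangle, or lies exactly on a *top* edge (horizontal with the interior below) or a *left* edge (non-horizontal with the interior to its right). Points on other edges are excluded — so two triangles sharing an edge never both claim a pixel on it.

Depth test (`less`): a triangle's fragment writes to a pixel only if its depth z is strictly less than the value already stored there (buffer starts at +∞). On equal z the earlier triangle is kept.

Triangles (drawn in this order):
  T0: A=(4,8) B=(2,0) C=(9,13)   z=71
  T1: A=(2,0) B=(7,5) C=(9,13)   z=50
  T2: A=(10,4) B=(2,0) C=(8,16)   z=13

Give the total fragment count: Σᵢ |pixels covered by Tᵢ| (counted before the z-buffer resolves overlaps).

T0:
  2·area = 30
  edge (4, 8)→(2, 0): d=(-2,-8) top-left  bias=+0
  edge (2, 0)→(9, 13): d=(7,13) right/bottom  bias=-1
  edge (9, 13)→(4, 8): d=(-5,-5) top-left  bias=+0
    (1,1)@(3, 3): e=[2,8,20] → X
    (2,1)@(5, 3): e=[18,-18,30] → .
    (0,2)@(1, 5): e=[-18,48,0] → .  [on edge]
    (1,2)@(3, 5): e=[-2,22,10] → .
    (1,3)@(3, 7): e=[-6,36,0] → .  [on edge]
    (2,3)@(5, 7): e=[10,10,10] → X
    (3,3)@(7, 7): e=[26,-16,20] → .
    (2,4)@(5, 9): e=[6,24,0] → X  [on edge]
    (3,4)@(7, 9): e=[22,-2,10] → .
    (2,5)@(5, 11): e=[2,38,-10] → .
    (3,5)@(7, 11): e=[18,12,0] → X  [on edge]
    (4,5)@(9, 11): e=[34,-14,10] → .
    (4,6)@(9, 13): e=[30,0,0] → .  [on edge]
  covered (4 px):
    . . . . .
    . X . . .
    . . . . .
    . . X . .
    . . X . .
    . . . X .
    . . . . .
    . . . . .
    . . . . .
    . . . . .
T1:
  2·area = 30
  edge (2, 0)→(7, 5): d=(5,5) right/bottom  bias=-1
  edge (7, 5)→(9, 13): d=(2,8) right/bottom  bias=-1
  edge (9, 13)→(2, 0): d=(-7,-13) top-left  bias=+0
    (1,0)@(3, 1): e=[0,24,6] → .  [on edge]
    (2,1)@(5, 3): e=[0,12,18] → .  [on edge]
    (2,2)@(5, 5): e=[10,16,4] → X
    (3,2)@(7, 5): e=[0,0,30] → .  [on edge]
    (2,3)@(5, 7): e=[20,20,-10] → .
    (3,3)@(7, 7): e=[10,4,16] → X
    (4,3)@(9, 7): e=[0,-12,42] → .  [on edge]
    (3,4)@(7, 9): e=[20,8,2] → X
    (4,4)@(9, 9): e=[10,-8,28] → .
    (3,5)@(7, 11): e=[30,12,-12] → .
    (4,6)@(9, 13): e=[30,0,0] → .  [on edge]
  covered (3 px):
    . . . . .
    . . . . .
    . . X . .
    . . . X .
    . . . X .
    . . . . .
    . . . . .
    . . . . .
    . . . . .
    . . . . .
T2:
  2·area = 104  (B↔C swapped to make it positive)
  edge (10, 4)→(8, 16): d=(-2,12) right/bottom  bias=-1
  edge (8, 16)→(2, 0): d=(-6,-16) top-left  bias=+0
  edge (2, 0)→(10, 4): d=(8,4) right/bottom  bias=-1
    (1,0)@(3, 1): e=[90,10,4] → X
    (2,0)@(5, 1): e=[66,42,-4] → .
    (1,1)@(3, 3): e=[86,-2,20] → .
    (2,1)@(5, 3): e=[62,30,12] → X
    (3,1)@(7, 3): e=[38,62,4] → X
    (4,1)@(9, 3): e=[14,94,-4] → .
    (2,2)@(5, 5): e=[58,18,28] → X
    (4,2)@(9, 5): e=[10,82,12] → X
    (2,3)@(5, 7): e=[54,6,44] → X
    (2,4)@(5, 9): e=[50,-6,60] → .
    (3,4)@(7, 9): e=[26,26,52] → X
    (3,5)@(7, 11): e=[22,14,68] → X
  covered (13 px):
    . X . . .
    . . X X .
    . . X X X
    . . X X X
    . . . X X
    . . . X .
    . . . X .
    . . . . .
    . . . . .
    . . . . .

Answer: 20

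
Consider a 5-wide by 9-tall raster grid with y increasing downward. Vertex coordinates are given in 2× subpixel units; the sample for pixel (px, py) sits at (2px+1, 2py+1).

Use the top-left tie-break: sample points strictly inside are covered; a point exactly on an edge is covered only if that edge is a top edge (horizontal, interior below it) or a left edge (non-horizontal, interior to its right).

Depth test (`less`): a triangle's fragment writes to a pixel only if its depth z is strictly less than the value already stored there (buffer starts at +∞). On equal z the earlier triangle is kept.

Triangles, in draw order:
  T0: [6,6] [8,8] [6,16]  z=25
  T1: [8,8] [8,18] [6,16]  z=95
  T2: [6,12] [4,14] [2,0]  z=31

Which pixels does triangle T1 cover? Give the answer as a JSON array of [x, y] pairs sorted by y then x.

T0:
  2·area = 20
  edge (6, 6)→(8, 8): d=(2,2) right/bottom  bias=-1
  edge (8, 8)→(6, 16): d=(-2,8) right/bottom  bias=-1
  edge (6, 16)→(6, 6): d=(0,-10) top-left  bias=+0
    (0,0)@(1, 1): e=[0,70,-50] → .  [on edge]
    (1,1)@(3, 3): e=[0,50,-30] → .  [on edge]
    (2,2)@(5, 5): e=[0,30,-10] → .  [on edge]
    (3,3)@(7, 7): e=[0,10,10] → .  [on edge]
    (3,4)@(7, 9): e=[4,6,10] → X
    (4,4)@(9, 9): e=[0,-10,30] → .  [on edge]
    (3,5)@(7, 11): e=[8,2,10] → X
    (4,5)@(9, 11): e=[4,-14,30] → .
    (3,6)@(7, 13): e=[12,-2,10] → .
  covered (2 px):
    . . . . .
    . . . . .
    . . . . .
    . . . . .
    . . . X .
    . . . X .
    . . . . .
    . . . . .
    . . . . .
T1:
  2·area = 20
  edge (8, 8)→(8, 18): d=(0,10) right/bottom  bias=-1
  edge (8, 18)→(6, 16): d=(-2,-2) top-left  bias=+0
  edge (6, 16)→(8, 8): d=(2,-8) top-left  bias=+0
    (0,5)@(1, 11): e=[70,0,-50] → .  [on edge]
    (1,6)@(3, 13): e=[50,0,-30] → .  [on edge]
    (3,6)@(7, 13): e=[10,8,2] → X
    (4,6)@(9, 13): e=[-10,12,18] → .
    (2,7)@(5, 15): e=[30,0,-10] → .  [on edge]
    (3,7)@(7, 15): e=[10,4,6] → X
    (4,7)@(9, 15): e=[-10,8,22] → .
    (3,8)@(7, 17): e=[10,0,10] → X  [on edge]
    (4,8)@(9, 17): e=[-10,4,26] → .
  covered (3 px):
    . . . . .
    . . . . .
    . . . . .
    . . . . .
    . . . . .
    . . . . .
    . . . X .
    . . . X .
    . . . X .
T2:
  2·area = 32
  edge (6, 12)→(4, 14): d=(-2,2) right/bottom  bias=-1
  edge (4, 14)→(2, 0): d=(-2,-14) top-left  bias=+0
  edge (2, 0)→(6, 12): d=(4,12) right/bottom  bias=-1
    (1,1)@(3, 3): e=[24,8,0] → .  [on edge]
    (1,2)@(3, 5): e=[20,4,8] → X
    (2,2)@(5, 5): e=[16,32,-16] → .
    (1,3)@(3, 7): e=[16,0,16] → X  [on edge]
    (2,3)@(5, 7): e=[12,28,-8] → .
    (1,4)@(3, 9): e=[12,-4,24] → .
    (2,4)@(5, 9): e=[8,24,0] → .  [on edge]
    (4,4)@(9, 9): e=[0,80,-48] → .  [on edge]
    (2,5)@(5, 11): e=[4,20,8] → X
    (3,5)@(7, 11): e=[0,48,-16] → .  [on edge]
    (2,6)@(5, 13): e=[0,16,16] → .  [on edge]
    (1,7)@(3, 15): e=[0,-16,48] → .  [on edge]
    (3,7)@(7, 15): e=[-8,40,0] → .  [on edge]
    (0,8)@(1, 17): e=[0,-48,80] → .  [on edge]
  covered (3 px):
    . . . . .
    . . . . .
    . X . . .
    . X . . .
    . . . . .
    . . X . .
    . . . . .
    . . . . .
    . . . . .

Result: [[3,6],[3,7],[3,8]]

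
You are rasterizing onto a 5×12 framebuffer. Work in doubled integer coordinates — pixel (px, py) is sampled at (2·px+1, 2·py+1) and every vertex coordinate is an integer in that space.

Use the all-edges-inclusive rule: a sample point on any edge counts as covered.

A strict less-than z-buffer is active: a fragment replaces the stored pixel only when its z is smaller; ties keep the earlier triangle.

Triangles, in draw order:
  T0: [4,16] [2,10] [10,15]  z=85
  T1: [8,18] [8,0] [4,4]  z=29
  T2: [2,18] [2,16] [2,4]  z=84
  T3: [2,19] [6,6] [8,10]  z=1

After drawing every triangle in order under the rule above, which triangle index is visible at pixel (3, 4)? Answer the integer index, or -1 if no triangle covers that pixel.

T0:
  2·area = 38
  edge (4, 16)→(2, 10): d=(-2,-6) inclusive
  edge (2, 10)→(10, 15): d=(8,5) inclusive
  edge (10, 15)→(4, 16): d=(-6,1) inclusive
    (0,3)@(1, 7): e=[0,-19,57] → ·  [on edge]
    (1,5)@(3, 11): e=[4,3,31] → █
    (2,5)@(5, 11): e=[16,-7,29] → ·
    (1,6)@(3, 13): e=[0,19,19] → █  [on edge]
    (2,6)@(5, 13): e=[12,9,17] → █
    (3,6)@(7, 13): e=[24,-1,15] → ·
    (1,7)@(3, 15): e=[-4,35,7] → ·
    (2,7)@(5, 15): e=[8,25,5] → █
    (3,7)@(7, 15): e=[20,15,3] → █
    (4,7)@(9, 15): e=[32,5,1] → █
    (2,8)@(5, 17): e=[4,41,-7] → ·
    (3,8)@(7, 17): e=[16,31,-9] → ·
    (2,9)@(5, 19): e=[0,57,-19] → ·  [on edge]
  covered (6 px):
    · · · · ·
    · · · · ·
    · · · · ·
    · · · · ·
    · · · · ·
    · █ · · ·
    · █ █ · ·
    · · █ █ █
    · · · · ·
    · · · · ·
    · · · · ·
    · · · · ·
T1:
  2·area = 72  (B↔C swapped to make it positive)
  edge (8, 18)→(4, 4): d=(-4,-14) inclusive
  edge (4, 4)→(8, 0): d=(4,-4) inclusive
  edge (8, 0)→(8, 18): d=(0,18) inclusive
    (3,0)@(7, 1): e=[54,0,18] → █  [on edge]
    (4,0)@(9, 1): e=[82,8,-18] → ·
    (2,1)@(5, 3): e=[18,0,54] → █  [on edge]
    (4,1)@(9, 3): e=[74,16,-18] → ·
    (1,2)@(3, 5): e=[-18,0,90] → ·  [on edge]
    (2,2)@(5, 5): e=[10,8,54] → █
    (4,2)@(9, 5): e=[66,24,-18] → ·
    (0,3)@(1, 7): e=[-54,0,126] → ·  [on edge]
    (2,3)@(5, 7): e=[2,16,54] → █
    (4,3)@(9, 7): e=[58,32,-18] → ·
    (2,4)@(5, 9): e=[-6,24,54] → ·
    (3,4)@(7, 9): e=[22,32,18] → █
  covered (10 px):
    · · · █ ·
    · · █ █ ·
    · · █ █ ·
    · · █ █ ·
    · · · █ ·
    · · · █ ·
    · · · █ ·
    · · · · ·
    · · · · ·
    · · · · ·
    · · · · ·
    · · · · ·
T2:
  degenerate (2·area = 0) — covers nothing
T3:
  2·area = 42
  edge (2, 19)→(6, 6): d=(4,-13) inclusive
  edge (6, 6)→(8, 10): d=(2,4) inclusive
  edge (8, 10)→(2, 19): d=(-6,9) inclusive
    (3,4)@(7, 9): e=[25,2,15] → █
    (4,4)@(9, 9): e=[51,-6,-3] → ·
    (2,5)@(5, 11): e=[7,14,21] → █
    (4,5)@(9, 11): e=[59,-2,-15] → ·
    (2,6)@(5, 13): e=[15,18,9] → █
    (3,6)@(7, 13): e=[41,10,-9] → ·
    (2,7)@(5, 15): e=[23,22,-3] → ·
    (1,8)@(3, 17): e=[5,34,3] → █
    (2,8)@(5, 17): e=[31,26,-15] → ·
    (1,9)@(3, 19): e=[13,38,-9] → ·
  covered (5 px):
    · · · · ·
    · · · · ·
    · · · · ·
    · · · · ·
    · · · █ ·
    · · █ █ ·
    · · █ · ·
    · · · · ·
    · █ · · ·
    · · · · ·
    · · · · ·
    · · · · ·

Z-buffer (winner per pixel, '.' = empty):
  . . . 1 .
  . . 1 1 .
  . . 1 1 .
  . . 1 1 .
  . . . 3 .
  . 0 3 3 .
  . 0 3 1 .
  . . 0 0 0
  . 3 . . .
  . . . . .
  . . . . .
  . . . . .

Result: 3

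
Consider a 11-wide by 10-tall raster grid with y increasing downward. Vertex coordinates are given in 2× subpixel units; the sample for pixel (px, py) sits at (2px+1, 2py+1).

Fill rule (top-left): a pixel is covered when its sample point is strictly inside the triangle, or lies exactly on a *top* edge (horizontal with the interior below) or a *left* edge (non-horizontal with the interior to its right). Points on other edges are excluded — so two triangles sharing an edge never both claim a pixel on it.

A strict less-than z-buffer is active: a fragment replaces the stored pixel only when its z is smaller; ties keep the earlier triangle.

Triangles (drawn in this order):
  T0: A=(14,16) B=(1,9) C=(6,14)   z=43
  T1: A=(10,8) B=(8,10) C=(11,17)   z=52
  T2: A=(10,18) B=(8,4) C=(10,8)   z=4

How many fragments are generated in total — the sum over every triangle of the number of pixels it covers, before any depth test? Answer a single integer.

T0:
  2·area = 30  (B↔C swapped to make it positive)
  edge (14, 16)→(6, 14): d=(-8,-2) top-left  bias=+0
  edge (6, 14)→(1, 9): d=(-5,-5) top-left  bias=+0
  edge (1, 9)→(14, 16): d=(13,7) right/bottom  bias=-1
    (0,4)@(1, 9): e=[30,0,0] → ·  [on edge]
    (1,5)@(3, 11): e=[18,0,12] → █  [on edge]
    (2,5)@(5, 11): e=[22,10,-2] → ·
    (1,6)@(3, 13): e=[2,-10,38] → ·
    (2,6)@(5, 13): e=[6,0,24] → █  [on edge]
    (3,6)@(7, 13): e=[10,10,10] → █
    (4,6)@(9, 13): e=[14,20,-4] → ·
    (2,7)@(5, 15): e=[-10,-10,50] → ·
    (3,7)@(7, 15): e=[-6,0,36] → ·  [on edge]
    (5,7)@(11, 15): e=[2,20,8] → █
    (6,7)@(13, 15): e=[6,30,-6] → ·
    (4,8)@(9, 17): e=[-18,0,48] → ·  [on edge]
    (5,9)@(11, 19): e=[-30,0,60] → ·  [on edge]
  covered (4 px):
    · · · · · · · · · · ·
    · · · · · · · · · · ·
    · · · · · · · · · · ·
    · · · · · · · · · · ·
    · · · · · · · · · · ·
    · █ · · · · · · · · ·
    · · █ █ · · · · · · ·
    · · · · · █ · · · · ·
    · · · · · · · · · · ·
    · · · · · · · · · · ·
T1:
  2·area = 20  (B↔C swapped to make it positive)
  edge (10, 8)→(11, 17): d=(1,9) right/bottom  bias=-1
  edge (11, 17)→(8, 10): d=(-3,-7) top-left  bias=+0
  edge (8, 10)→(10, 8): d=(2,-2) top-left  bias=+0
    (8,0)@(17, 1): e=[-70,90,0] → ·  [on edge]
    (2,1)@(5, 3): e=[40,0,-20] → ·  [on edge]
    (7,1)@(15, 3): e=[-50,70,0] → ·  [on edge]
    (6,2)@(13, 5): e=[-30,50,0] → ·  [on edge]
    (5,3)@(11, 7): e=[-10,30,0] → ·  [on edge]
    (4,4)@(9, 9): e=[10,10,0] → █  [on edge]
    (5,4)@(11, 9): e=[-8,24,4] → ·
    (3,5)@(7, 11): e=[30,-10,0] → ·  [on edge]
    (4,5)@(9, 11): e=[12,4,4] → █
    (5,5)@(11, 11): e=[-6,18,8] → ·
    (2,6)@(5, 13): e=[50,-30,0] → ·  [on edge]
    (4,6)@(9, 13): e=[14,-2,8] → ·
    (1,7)@(3, 15): e=[70,-50,0] → ·  [on edge]
    (0,8)@(1, 17): e=[90,-70,0] → ·  [on edge]
    (5,8)@(11, 17): e=[0,0,20] → ·  [on edge]
  covered (2 px):
    · · · · · · · · · · ·
    · · · · · · · · · · ·
    · · · · · · · · · · ·
    · · · · · · · · · · ·
    · · · · █ · · · · · ·
    · · · · █ · · · · · ·
    · · · · · · · · · · ·
    · · · · · · · · · · ·
    · · · · · · · · · · ·
    · · · · · · · · · · ·
T2:
  2·area = 20
  edge (10, 18)→(8, 4): d=(-2,-14) top-left  bias=+0
  edge (8, 4)→(10, 8): d=(2,4) right/bottom  bias=-1
  edge (10, 8)→(10, 18): d=(0,10) right/bottom  bias=-1
    (4,3)@(9, 7): e=[8,2,10] → █
    (5,3)@(11, 7): e=[36,-6,-10] → ·
    (4,4)@(9, 9): e=[4,6,10] → █
    (5,4)@(11, 9): e=[32,-2,-10] → ·
    (4,5)@(9, 11): e=[0,10,10] → █  [on edge]
    (5,5)@(11, 11): e=[28,2,-10] → ·
    (4,6)@(9, 13): e=[-4,14,10] → ·
  covered (3 px):
    · · · · · · · · · · ·
    · · · · · · · · · · ·
    · · · · · · · · · · ·
    · · · · █ · · · · · ·
    · · · · █ · · · · · ·
    · · · · █ · · · · · ·
    · · · · · · · · · · ·
    · · · · · · · · · · ·
    · · · · · · · · · · ·
    · · · · · · · · · · ·

Result: 9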